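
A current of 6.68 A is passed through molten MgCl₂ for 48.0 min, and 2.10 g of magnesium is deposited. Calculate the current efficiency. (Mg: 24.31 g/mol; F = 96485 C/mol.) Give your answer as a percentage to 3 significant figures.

86.6%

Q = 6.68 × 2880 = 19240 C
n(e⁻) = 19240 / 96485 = 0.1994 mol
Mg²⁺ + 2e⁻ → Mg, so theoretical n(Mg) = 0.09970 mol → 2.424 g
Efficiency = 2.10 / 2.424 = 0.8663 = 86.6%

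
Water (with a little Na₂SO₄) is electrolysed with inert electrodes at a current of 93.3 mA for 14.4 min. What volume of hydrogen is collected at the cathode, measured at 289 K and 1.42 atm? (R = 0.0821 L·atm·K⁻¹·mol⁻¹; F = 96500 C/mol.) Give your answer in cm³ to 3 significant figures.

6.98 cm³

Q = It = 0.0933 × 864 = 80.61 C
n(e⁻) = Q/F = 80.61/96500 = 8.353×10^-4 mol
2H⁺ + 2e⁻ → H₂, so n(H₂) = 8.353×10^-4 / 2 = 4.177×10^-4 mol
V = nRT/P = 4.177×10^-4 × 0.0821 × 289 / 1.42 = 0.006979 L
= 6.98 cm³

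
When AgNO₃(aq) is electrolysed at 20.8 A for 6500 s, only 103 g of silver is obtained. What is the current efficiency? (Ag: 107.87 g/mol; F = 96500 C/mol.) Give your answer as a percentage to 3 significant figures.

68.2%

Q = 20.8 × 6500 = 1.352×10^5 C
n(e⁻) = 1.352×10^5 / 96500 = 1.401 mol
Ag⁺ + e⁻ → Ag, so theoretical n(Ag) = 1.401 mol → 151.1 g
Efficiency = 103 / 151.1 = 0.6817 = 68.2%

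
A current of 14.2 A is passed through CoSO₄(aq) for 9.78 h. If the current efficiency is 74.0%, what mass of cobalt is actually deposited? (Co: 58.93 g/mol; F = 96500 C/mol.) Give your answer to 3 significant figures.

113 g

Q = 14.2 × 35208 = 5.000×10^5 C
n(e⁻) = 5.000×10^5 / 96500 = 5.181 mol
Co²⁺ + 2e⁻ → Co, so theoretical m(Co) = 2.591 × 58.93 = 152.7 g
Actual mass = 74.0% × 152.7 = 113 g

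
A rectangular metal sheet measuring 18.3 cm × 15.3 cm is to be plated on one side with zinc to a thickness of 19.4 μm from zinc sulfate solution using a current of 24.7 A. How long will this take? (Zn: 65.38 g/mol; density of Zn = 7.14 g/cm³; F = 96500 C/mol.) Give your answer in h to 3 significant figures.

0.129 h

Plated area = 18.3 × 15.3 = 280.0 cm²
Volume = 280.0 × 19.4×10⁻⁴ cm = 0.5432 cm³
m(Zn) = 0.5432 × 7.14 = 3.878 g
n(Zn) = 3.878 / 65.38 = 0.05931 mol; n(e⁻) = 2 × 0.05931 = 0.1186 mol
Q = 0.1186 × 96500 = 11440 C
t = 11440 / 24.7 = 463.2 s = 0.129 h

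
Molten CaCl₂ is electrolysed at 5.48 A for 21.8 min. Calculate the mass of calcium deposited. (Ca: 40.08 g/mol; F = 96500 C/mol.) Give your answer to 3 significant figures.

Q = 5.48 A × 1308 s = 7168 C
n(e⁻) = Q/F = 7168/96500 = 0.07428 mol
Ca²⁺ + 2e⁻ → Ca, so n(Ca) = 0.07428 / 2 = 0.03714 mol
m = 0.03714 × 40.08 = 1.49 g

1.49 g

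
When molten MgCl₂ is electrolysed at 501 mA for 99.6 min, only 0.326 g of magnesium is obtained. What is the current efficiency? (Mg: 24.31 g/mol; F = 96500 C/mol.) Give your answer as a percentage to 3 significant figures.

86.4%

Q = 0.501 × 5976 = 2994 C
n(e⁻) = 2994 / 96500 = 0.03103 mol
Mg²⁺ + 2e⁻ → Mg, so theoretical n(Mg) = 0.01552 mol → 0.3773 g
Efficiency = 0.326 / 0.3773 = 0.8640 = 86.4%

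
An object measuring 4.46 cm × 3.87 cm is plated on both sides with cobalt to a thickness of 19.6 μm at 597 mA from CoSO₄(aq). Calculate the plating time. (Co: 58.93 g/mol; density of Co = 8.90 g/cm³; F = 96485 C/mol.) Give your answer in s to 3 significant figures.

Plated area = 2 × 4.46 × 3.87 = 34.52 cm²
Volume = 34.52 × 19.6×10⁻⁴ cm = 0.06766 cm³
m(Co) = 0.06766 × 8.90 = 0.6022 g
n(Co) = 0.6022 / 58.93 = 0.01022 mol; n(e⁻) = 2 × 0.01022 = 0.02044 mol
Q = 0.02044 × 96485 = 1972 C
t = 1972 / 0.597 = 3303 s

3300 s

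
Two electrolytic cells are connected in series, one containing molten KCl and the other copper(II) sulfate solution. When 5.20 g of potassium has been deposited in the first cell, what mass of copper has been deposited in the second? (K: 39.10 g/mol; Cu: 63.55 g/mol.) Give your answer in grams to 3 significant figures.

4.23 g

n(K) = 5.20 / 39.10 = 0.1330 mol
K⁺ + e⁻ → K, so n(e⁻) = 0.1330 mol
Since the cells are in series, n(e⁻) in the Cu cell is also 0.1330 mol.
Cu²⁺ + 2e⁻ → Cu, so n(Cu) = 0.1330 / 2 = 0.06650 mol
m(Cu) = 0.06650 × 63.55 = 4.23 g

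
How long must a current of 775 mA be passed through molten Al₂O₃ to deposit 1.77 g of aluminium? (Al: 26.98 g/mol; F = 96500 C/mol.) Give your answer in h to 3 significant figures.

n(Al) = 1.77 / 26.98 = 0.06560 mol
Al³⁺ + 3e⁻ → Al, so n(e⁻) = 3 × 0.06560 = 0.1968 mol
Q = 0.1968 × 96500 = 18990 C
t = Q / I = 18990 / 0.775 = 24500 s = 6.81 h

6.81 h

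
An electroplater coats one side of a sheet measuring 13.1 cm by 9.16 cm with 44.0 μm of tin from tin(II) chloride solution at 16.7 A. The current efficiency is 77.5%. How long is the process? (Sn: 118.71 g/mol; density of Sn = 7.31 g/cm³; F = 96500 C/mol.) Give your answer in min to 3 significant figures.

8.08 min

Plated area = 13.1 × 9.16 = 120.0 cm²
Volume = 120.0 × 44.0×10⁻⁴ cm = 0.5280 cm³
m(Sn) = 0.5280 × 7.31 = 3.860 g
n(Sn) = 3.860 / 118.71 = 0.03252 mol; n(e⁻) = 2 × 0.03252 = 0.06504 mol
Q = 0.06504 × 96500 / 0.775 = 8099 C
t = 8099 / 16.7 = 485.0 s = 8.08 min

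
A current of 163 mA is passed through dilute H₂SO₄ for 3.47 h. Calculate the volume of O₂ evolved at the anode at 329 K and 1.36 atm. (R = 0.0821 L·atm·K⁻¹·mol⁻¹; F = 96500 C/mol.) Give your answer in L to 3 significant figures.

0.105 L

Charge passed = 0.163 × 12492 = 2036 C
Moles of electrons = 2036 / 96500 = 0.02110 mol
2H₂O → O₂ + 4H⁺ + 4e⁻, so n(O₂) = 0.02110 / 4 = 0.005275 mol
V = nRT/P = 0.005275 × 0.0821 × 329 / 1.36 = 0.1048 L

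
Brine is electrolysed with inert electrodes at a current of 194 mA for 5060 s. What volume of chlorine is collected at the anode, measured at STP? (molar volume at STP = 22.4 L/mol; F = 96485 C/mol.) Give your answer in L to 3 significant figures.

Q = It = 0.194 × 5060 = 981.6 C
n(e⁻) = Q/F = 981.6/96485 = 0.01017 mol
2Cl⁻ → Cl₂ + 2e⁻, so n(Cl₂) = 0.01017 / 2 = 0.005085 mol
V = 0.005085 × 22.4 = 0.1139 L

0.114 L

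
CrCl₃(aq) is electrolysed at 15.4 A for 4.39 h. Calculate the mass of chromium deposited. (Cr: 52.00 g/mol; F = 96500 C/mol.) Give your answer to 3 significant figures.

Q = It = 15.4 × 15804 = 2.434×10^5 C
Moles of electrons = 2.434×10^5 / 96500 = 2.522 mol
Cr³⁺ + 3e⁻ → Cr, so n(Cr) = 2.522 / 3 = 0.8407 mol
m = 0.8407 × 52.00 = 43.7 g

43.7 g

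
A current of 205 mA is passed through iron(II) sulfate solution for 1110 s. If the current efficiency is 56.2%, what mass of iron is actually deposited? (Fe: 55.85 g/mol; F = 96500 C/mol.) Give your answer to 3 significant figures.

Q = 0.205 × 1110 = 227.6 C
n(e⁻) = 227.6 / 96500 = 0.002359 mol
Fe²⁺ + 2e⁻ → Fe, so theoretical m(Fe) = 0.001180 × 55.85 = 0.06590 g
Actual mass = 56.2% × 0.06590 = 0.0370 g

0.0370 g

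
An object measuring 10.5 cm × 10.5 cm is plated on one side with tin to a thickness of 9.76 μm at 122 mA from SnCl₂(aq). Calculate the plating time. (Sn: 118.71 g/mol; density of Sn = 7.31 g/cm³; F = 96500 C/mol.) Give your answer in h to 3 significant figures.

2.91 h

Plated area = 10.5 × 10.5 = 110.3 cm²
Volume = 110.3 × 9.76×10⁻⁴ cm = 0.1077 cm³
m(Sn) = 0.1077 × 7.31 = 0.7873 g
n(Sn) = 0.7873 / 118.71 = 0.006632 mol; n(e⁻) = 2 × 0.006632 = 0.01326 mol
Q = 0.01326 × 96500 = 1280 C
t = 1280 / 0.122 = 10490 s = 2.91 h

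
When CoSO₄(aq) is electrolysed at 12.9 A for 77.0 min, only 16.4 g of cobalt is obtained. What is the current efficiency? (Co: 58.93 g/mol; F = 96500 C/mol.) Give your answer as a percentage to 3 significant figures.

90.1%

Q = 12.9 × 4620 = 59600 C
n(e⁻) = 59600 / 96500 = 0.6176 mol
Co²⁺ + 2e⁻ → Co, so theoretical n(Co) = 0.3088 mol → 18.20 g
Efficiency = 16.4 / 18.20 = 0.9011 = 90.1%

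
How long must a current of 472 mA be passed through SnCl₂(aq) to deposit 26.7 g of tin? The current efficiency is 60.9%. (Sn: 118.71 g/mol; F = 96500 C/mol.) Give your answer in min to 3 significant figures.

n(Sn) = 26.7 / 118.71 = 0.2249 mol
Sn²⁺ + 2e⁻ → Sn, so n(e⁻) = 2 × 0.2249 = 0.4498 mol
Q = 0.4498 × 96500 / 0.609 = 71270 C
t = Q / I = 71270 / 0.472 = 1.510×10^5 s = 2520 min

2520 min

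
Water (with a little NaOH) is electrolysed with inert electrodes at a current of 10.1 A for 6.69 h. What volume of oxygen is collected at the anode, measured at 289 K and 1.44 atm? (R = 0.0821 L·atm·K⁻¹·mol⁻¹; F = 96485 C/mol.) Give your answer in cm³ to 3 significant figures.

Q = It = 10.1 × 24084 = 2.432×10^5 C
n(e⁻) = Q/F = 2.432×10^5/96485 = 2.521 mol
2H₂O → O₂ + 4H⁺ + 4e⁻, so n(O₂) = 2.521 / 4 = 0.6303 mol
V = nRT/P = 0.6303 × 0.0821 × 289 / 1.44 = 10.39 L
= 10400 cm³

10400 cm³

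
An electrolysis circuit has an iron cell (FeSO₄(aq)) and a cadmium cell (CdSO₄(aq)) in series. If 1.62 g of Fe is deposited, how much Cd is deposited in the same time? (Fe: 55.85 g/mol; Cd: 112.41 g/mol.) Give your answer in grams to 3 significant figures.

n(Fe) = 1.62 / 55.85 = 0.02901 mol
Fe²⁺ + 2e⁻ → Fe, so n(e⁻) = 2 × 0.02901 = 0.05802 mol
Since the cells are in series, n(e⁻) in the Cd cell is also 0.05802 mol.
Cd²⁺ + 2e⁻ → Cd, so n(Cd) = 0.05802 / 2 = 0.02901 mol
m(Cd) = 0.02901 × 112.41 = 3.26 g

3.26 g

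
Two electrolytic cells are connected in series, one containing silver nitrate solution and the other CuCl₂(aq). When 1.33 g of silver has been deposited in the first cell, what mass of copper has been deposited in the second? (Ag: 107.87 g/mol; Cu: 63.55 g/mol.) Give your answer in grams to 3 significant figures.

0.392 g

n(Ag) = 1.33 / 107.87 = 0.01233 mol
Ag⁺ + e⁻ → Ag, so n(e⁻) = 0.01233 mol
Since the cells are in series, n(e⁻) in the Cu cell is also 0.01233 mol.
Cu²⁺ + 2e⁻ → Cu, so n(Cu) = 0.01233 / 2 = 0.006165 mol
m(Cu) = 0.006165 × 63.55 = 0.392 g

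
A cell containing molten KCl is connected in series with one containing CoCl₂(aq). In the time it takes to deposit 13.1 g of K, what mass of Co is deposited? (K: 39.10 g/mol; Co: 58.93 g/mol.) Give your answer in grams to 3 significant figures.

n(K) = 13.1 / 39.10 = 0.3350 mol
K⁺ + e⁻ → K, so n(e⁻) = 0.3350 mol
The cells are in series, so the same charge (and hence the same n(e⁻) = 0.3350 mol) passes through both.
Co²⁺ + 2e⁻ → Co, so n(Co) = 0.3350 / 2 = 0.1675 mol
m(Co) = 0.1675 × 58.93 = 9.87 g

9.87 g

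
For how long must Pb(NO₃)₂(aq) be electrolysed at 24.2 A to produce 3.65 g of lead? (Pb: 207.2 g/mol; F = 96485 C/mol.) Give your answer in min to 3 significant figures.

n(Pb) = 3.65 / 207.2 = 0.01762 mol
Pb²⁺ + 2e⁻ → Pb, so n(e⁻) = 2 × 0.01762 = 0.03524 mol
Q = 0.03524 × 96485 = 3400 C
t = Q / I = 3400 / 24.2 = 140.5 s = 2.34 min

2.34 min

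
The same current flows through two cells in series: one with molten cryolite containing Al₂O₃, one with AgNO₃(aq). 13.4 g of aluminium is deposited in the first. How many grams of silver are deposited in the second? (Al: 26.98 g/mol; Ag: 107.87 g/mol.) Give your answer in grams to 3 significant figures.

n(Al) = 13.4 / 26.98 = 0.4967 mol
Al³⁺ + 3e⁻ → Al, so n(e⁻) = 3 × 0.4967 = 1.490 mol
Same current for the same time ⇒ same n(e⁻) = 1.490 mol in both cells.
Ag⁺ + e⁻ → Ag, so n(Ag) = 1.490 mol
m(Ag) = 1.490 × 107.87 = 161 g

161 g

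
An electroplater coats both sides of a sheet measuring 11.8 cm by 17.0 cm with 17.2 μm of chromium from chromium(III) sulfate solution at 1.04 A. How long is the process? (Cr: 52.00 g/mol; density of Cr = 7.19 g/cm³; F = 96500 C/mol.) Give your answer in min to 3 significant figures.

Plated area = 2 × 11.8 × 17.0 = 401.2 cm²
Volume = 401.2 × 17.2×10⁻⁴ cm = 0.6901 cm³
m(Cr) = 0.6901 × 7.19 = 4.962 g
n(Cr) = 4.962 / 52.00 = 0.09542 mol; n(e⁻) = 3 × 0.09542 = 0.2863 mol
Q = 0.2863 × 96500 = 27630 C
t = 27630 / 1.04 = 26570 s = 443 min

443 min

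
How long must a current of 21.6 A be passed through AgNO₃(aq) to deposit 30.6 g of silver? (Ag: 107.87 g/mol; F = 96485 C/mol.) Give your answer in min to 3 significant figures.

n(Ag) = 30.6 / 107.87 = 0.2837 mol
Ag⁺ + e⁻ → Ag, so n(e⁻) = 0.2837 mol
Q = 0.2837 × 96485 = 27370 C
t = Q / I = 27370 / 21.6 = 1267 s = 21.1 min

21.1 min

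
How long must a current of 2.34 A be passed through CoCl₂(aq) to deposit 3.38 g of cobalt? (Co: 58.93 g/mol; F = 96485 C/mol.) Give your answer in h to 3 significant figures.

1.31 h

n(Co) = 3.38 / 58.93 = 0.05736 mol
Co²⁺ + 2e⁻ → Co, so n(e⁻) = 2 × 0.05736 = 0.1147 mol
Q = 0.1147 × 96485 = 11070 C
t = Q / I = 11070 / 2.34 = 4731 s = 1.31 h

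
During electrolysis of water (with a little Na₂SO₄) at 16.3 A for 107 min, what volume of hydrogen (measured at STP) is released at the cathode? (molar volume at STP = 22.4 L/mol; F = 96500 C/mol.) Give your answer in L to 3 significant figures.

Q = It = 16.3 × 6420 = 1.046×10^5 C
Moles of electrons = 1.046×10^5 / 96500 = 1.084 mol
2H⁺ + 2e⁻ → H₂, so n(H₂) = 1.084 / 2 = 0.5420 mol
V = 0.5420 × 22.4 = 12.14 L

12.1 L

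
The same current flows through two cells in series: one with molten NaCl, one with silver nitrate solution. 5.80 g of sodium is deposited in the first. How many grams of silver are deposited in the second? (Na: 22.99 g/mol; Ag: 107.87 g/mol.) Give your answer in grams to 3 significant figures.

27.2 g

n(Na) = 5.80 / 22.99 = 0.2523 mol
Na⁺ + e⁻ → Na, so n(e⁻) = 0.2523 mol
Same current for the same time ⇒ same n(e⁻) = 0.2523 mol in both cells.
Ag⁺ + e⁻ → Ag, so n(Ag) = 0.2523 mol
m(Ag) = 0.2523 × 107.87 = 27.2 g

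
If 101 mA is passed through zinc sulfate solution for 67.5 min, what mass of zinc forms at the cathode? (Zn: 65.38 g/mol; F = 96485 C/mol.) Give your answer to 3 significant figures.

0.139 g

Charge passed = 0.101 × 4050 = 409.1 C
n(e⁻) = Q/F = 409.1/96485 = 0.004240 mol
Zn²⁺ + 2e⁻ → Zn, so n(Zn) = 0.004240 / 2 = 0.002120 mol
m = 0.002120 × 65.38 = 0.139 g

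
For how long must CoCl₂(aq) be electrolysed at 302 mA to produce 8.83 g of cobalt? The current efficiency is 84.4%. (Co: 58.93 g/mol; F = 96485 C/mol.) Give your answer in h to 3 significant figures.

n(Co) = 8.83 / 58.93 = 0.1498 mol
Co²⁺ + 2e⁻ → Co, so n(e⁻) = 2 × 0.1498 = 0.2996 mol
Q = 0.2996 × 96485 / 0.844 = 34250 C
t = Q / I = 34250 / 0.302 = 1.134×10^5 s = 31.5 h

31.5 h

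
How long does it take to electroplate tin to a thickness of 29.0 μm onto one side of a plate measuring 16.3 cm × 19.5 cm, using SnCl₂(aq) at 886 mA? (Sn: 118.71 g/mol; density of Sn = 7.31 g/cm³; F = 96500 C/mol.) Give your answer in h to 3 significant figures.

Plated area = 16.3 × 19.5 = 317.9 cm²
Volume = 317.9 × 29.0×10⁻⁴ cm = 0.9219 cm³
m(Sn) = 0.9219 × 7.31 = 6.739 g
n(Sn) = 6.739 / 118.71 = 0.05677 mol; n(e⁻) = 2 × 0.05677 = 0.1135 mol
Q = 0.1135 × 96500 = 10950 C
t = 10950 / 0.886 = 12360 s = 3.43 h

3.43 h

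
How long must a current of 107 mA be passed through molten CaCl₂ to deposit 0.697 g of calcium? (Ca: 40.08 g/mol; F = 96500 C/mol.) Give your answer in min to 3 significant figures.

523 min

n(Ca) = 0.697 / 40.08 = 0.01739 mol
Ca²⁺ + 2e⁻ → Ca, so n(e⁻) = 2 × 0.01739 = 0.03478 mol
Q = 0.03478 × 96500 = 3356 C
t = Q / I = 3356 / 0.107 = 31360 s = 523 min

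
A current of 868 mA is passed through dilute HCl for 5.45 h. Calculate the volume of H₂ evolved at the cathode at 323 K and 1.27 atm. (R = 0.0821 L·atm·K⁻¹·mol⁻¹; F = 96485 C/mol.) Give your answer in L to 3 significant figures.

1.84 L

Q = It = 0.868 × 19620 = 17030 C
n(e⁻) = 17030 / 96485 = 0.1765 mol
2H⁺ + 2e⁻ → H₂, so n(H₂) = 0.1765 / 2 = 0.08825 mol
V = nRT/P = 0.08825 × 0.0821 × 323 / 1.27 = 1.843 L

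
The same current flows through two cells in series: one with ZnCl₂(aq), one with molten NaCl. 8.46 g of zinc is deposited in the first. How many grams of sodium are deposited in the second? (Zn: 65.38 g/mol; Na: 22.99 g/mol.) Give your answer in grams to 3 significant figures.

5.95 g

n(Zn) = 8.46 / 65.38 = 0.1294 mol
Zn²⁺ + 2e⁻ → Zn, so n(e⁻) = 2 × 0.1294 = 0.2588 mol
In series, the same 0.2588 mol of electrons flows through the second cell.
Na⁺ + e⁻ → Na, so n(Na) = 0.2588 mol
m(Na) = 0.2588 × 22.99 = 5.95 g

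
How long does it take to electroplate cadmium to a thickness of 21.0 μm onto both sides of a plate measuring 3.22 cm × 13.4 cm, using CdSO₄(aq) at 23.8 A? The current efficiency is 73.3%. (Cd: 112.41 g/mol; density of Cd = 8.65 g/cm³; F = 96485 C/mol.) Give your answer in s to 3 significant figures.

154 s

Plated area = 2 × 3.22 × 13.4 = 86.30 cm²
Volume = 86.30 × 21.0×10⁻⁴ cm = 0.1812 cm³
m(Cd) = 0.1812 × 8.65 = 1.567 g
n(Cd) = 1.567 / 112.41 = 0.01394 mol; n(e⁻) = 2 × 0.01394 = 0.02788 mol
Q = 0.02788 × 96485 / 0.733 = 3670 C
t = 3670 / 23.8 = 154.2 s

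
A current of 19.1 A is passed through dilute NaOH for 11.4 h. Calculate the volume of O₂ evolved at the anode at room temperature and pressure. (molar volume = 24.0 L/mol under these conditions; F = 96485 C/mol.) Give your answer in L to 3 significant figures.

Q = 19.1 A × 41040 s = 7.839×10^5 C
Moles of electrons = 7.839×10^5 / 96485 = 8.125 mol
2H₂O → O₂ + 4H⁺ + 4e⁻, so n(O₂) = 8.125 / 4 = 2.031 mol
V = 2.031 × 24.0 = 48.74 L

48.7 L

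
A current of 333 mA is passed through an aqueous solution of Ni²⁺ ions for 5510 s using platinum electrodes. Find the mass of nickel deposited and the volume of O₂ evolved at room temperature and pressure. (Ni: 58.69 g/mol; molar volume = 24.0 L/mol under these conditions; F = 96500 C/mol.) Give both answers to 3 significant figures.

Q = 0.333 × 5510 = 1835 C; n(e⁻) = 1835 / 96500 = 0.01902 mol
Cathode: Ni²⁺ + 2e⁻ → Ni → n(Ni) = 0.01902/2 = 0.009510 mol → 0.558 g
Anode: 2H₂O → O₂ + 4H⁺ + 4e⁻ → n(O₂) = 0.01902/4 = 0.004755 mol → 0.114 L

0.558 g Ni; 0.114 L O₂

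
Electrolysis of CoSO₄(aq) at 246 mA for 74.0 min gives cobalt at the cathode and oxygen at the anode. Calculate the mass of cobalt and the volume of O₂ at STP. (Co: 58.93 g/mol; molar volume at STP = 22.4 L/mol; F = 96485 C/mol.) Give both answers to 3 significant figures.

Q = 0.246 × 4440 = 1092 C; n(e⁻) = 1092 / 96485 = 0.01132 mol
Cathode: Co²⁺ + 2e⁻ → Co → n(Co) = 0.01132/2 = 0.005660 mol → 0.334 g
Anode: 2H₂O → O₂ + 4H⁺ + 4e⁻ → n(O₂) = 0.01132/4 = 0.002830 mol → 0.0634 L

0.334 g Co; 0.0634 L O₂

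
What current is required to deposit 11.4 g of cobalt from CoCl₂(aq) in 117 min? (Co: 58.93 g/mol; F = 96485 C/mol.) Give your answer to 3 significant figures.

5.32 A

n(Co) = 11.4 / 58.93 = 0.1934 mol
Co²⁺ + 2e⁻ → Co, so n(e⁻) = 2 × 0.1934 = 0.3868 mol
Q = 0.3868 × 96485 = 37320 C
I = Q / t = 37320 / 7020 s = 5.32 A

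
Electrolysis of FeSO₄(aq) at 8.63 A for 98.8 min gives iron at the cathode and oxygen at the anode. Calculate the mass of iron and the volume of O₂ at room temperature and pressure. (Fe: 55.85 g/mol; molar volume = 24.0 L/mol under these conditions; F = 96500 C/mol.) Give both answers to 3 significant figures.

14.8 g Fe; 3.18 L O₂

Q = 8.63 × 5928 = 51160 C; n(e⁻) = 51160 / 96500 = 0.5302 mol
Cathode: Fe²⁺ + 2e⁻ → Fe → n(Fe) = 0.5302/2 = 0.2651 mol → 14.8 g
Anode: 2H₂O → O₂ + 4H⁺ + 4e⁻ → n(O₂) = 0.5302/4 = 0.1326 mol → 3.18 L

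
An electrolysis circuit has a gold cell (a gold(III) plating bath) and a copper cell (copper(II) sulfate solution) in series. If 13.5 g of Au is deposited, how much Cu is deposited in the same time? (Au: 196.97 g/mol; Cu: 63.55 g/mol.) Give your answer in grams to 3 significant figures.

6.53 g

n(Au) = 13.5 / 196.97 = 0.06854 mol
Au³⁺ + 3e⁻ → Au, so n(e⁻) = 3 × 0.06854 = 0.2056 mol
Since the cells are in series, n(e⁻) in the Cu cell is also 0.2056 mol.
Cu²⁺ + 2e⁻ → Cu, so n(Cu) = 0.2056 / 2 = 0.1028 mol
m(Cu) = 0.1028 × 63.55 = 6.53 g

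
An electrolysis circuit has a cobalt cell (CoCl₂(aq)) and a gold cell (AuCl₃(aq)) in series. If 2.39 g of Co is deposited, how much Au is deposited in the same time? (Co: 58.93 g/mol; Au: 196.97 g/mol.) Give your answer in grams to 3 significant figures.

n(Co) = 2.39 / 58.93 = 0.04056 mol
Co²⁺ + 2e⁻ → Co, so n(e⁻) = 2 × 0.04056 = 0.08112 mol
The cells are in series, so the same charge (and hence the same n(e⁻) = 0.08112 mol) passes through both.
Au³⁺ + 3e⁻ → Au, so n(Au) = 0.08112 / 3 = 0.02704 mol
m(Au) = 0.02704 × 196.97 = 5.33 g

5.33 g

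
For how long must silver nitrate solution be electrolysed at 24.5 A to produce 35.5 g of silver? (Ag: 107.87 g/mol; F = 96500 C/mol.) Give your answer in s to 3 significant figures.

n(Ag) = 35.5 / 107.87 = 0.3291 mol
Ag⁺ + e⁻ → Ag, so n(e⁻) = 0.3291 mol
Q = 0.3291 × 96500 = 31760 C
t = Q / I = 31760 / 24.5 = 1296 s

1300 s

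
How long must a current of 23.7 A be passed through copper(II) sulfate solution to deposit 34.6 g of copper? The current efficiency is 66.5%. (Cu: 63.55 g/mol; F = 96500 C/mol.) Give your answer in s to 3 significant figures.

n(Cu) = 34.6 / 63.55 = 0.5445 mol
Cu²⁺ + 2e⁻ → Cu, so n(e⁻) = 2 × 0.5445 = 1.089 mol
Q = 1.089 × 96500 / 0.665 = 1.580×10^5 C
t = Q / I = 1.580×10^5 / 23.7 = 6667 s

6670 s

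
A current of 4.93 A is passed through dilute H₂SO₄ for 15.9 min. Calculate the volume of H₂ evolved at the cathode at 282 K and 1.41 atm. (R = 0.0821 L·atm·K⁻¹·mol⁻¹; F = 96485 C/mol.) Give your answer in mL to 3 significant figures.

400 mL

Charge passed = 4.93 × 954 = 4703 C
n(e⁻) = Q/F = 4703/96485 = 0.04874 mol
2H⁺ + 2e⁻ → H₂, so n(H₂) = 0.04874 / 2 = 0.02437 mol
V = nRT/P = 0.02437 × 0.0821 × 282 / 1.41 = 0.4002 L
= 400 mL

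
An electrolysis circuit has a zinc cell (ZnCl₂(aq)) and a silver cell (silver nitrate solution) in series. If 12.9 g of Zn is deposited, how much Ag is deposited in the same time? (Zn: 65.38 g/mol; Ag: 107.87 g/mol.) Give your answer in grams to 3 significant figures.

42.6 g

n(Zn) = 12.9 / 65.38 = 0.1973 mol
Zn²⁺ + 2e⁻ → Zn, so n(e⁻) = 2 × 0.1973 = 0.3946 mol
Since the cells are in series, n(e⁻) in the Ag cell is also 0.3946 mol.
Ag⁺ + e⁻ → Ag, so n(Ag) = 0.3946 mol
m(Ag) = 0.3946 × 107.87 = 42.6 g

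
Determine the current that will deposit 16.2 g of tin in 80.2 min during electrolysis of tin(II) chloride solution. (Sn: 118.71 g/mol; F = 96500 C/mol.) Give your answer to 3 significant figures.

5.47 A

n(Sn) = 16.2 / 118.71 = 0.1365 mol
Sn²⁺ + 2e⁻ → Sn, so n(e⁻) = 2 × 0.1365 = 0.2730 mol
Q = 0.2730 × 96500 = 26340 C
I = Q / t = 26340 / 4812 s = 5.47 A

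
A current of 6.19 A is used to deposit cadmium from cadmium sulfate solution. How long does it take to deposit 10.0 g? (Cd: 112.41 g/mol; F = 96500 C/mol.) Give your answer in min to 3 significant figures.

46.2 min

n(Cd) = 10.0 / 112.41 = 0.08896 mol
Cd²⁺ + 2e⁻ → Cd, so n(e⁻) = 2 × 0.08896 = 0.1779 mol
Q = 0.1779 × 96500 = 17170 C
t = Q / I = 17170 / 6.19 = 2774 s = 46.2 min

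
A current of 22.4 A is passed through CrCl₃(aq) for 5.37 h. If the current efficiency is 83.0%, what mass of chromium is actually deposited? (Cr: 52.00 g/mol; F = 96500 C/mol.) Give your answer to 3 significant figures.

Q = 22.4 × 19332 = 4.330×10^5 C
n(e⁻) = 4.330×10^5 / 96500 = 4.487 mol
Cr³⁺ + 3e⁻ → Cr, so theoretical m(Cr) = 1.496 × 52.00 = 77.79 g
Actual mass = 83.0% × 77.79 = 64.6 g

64.6 g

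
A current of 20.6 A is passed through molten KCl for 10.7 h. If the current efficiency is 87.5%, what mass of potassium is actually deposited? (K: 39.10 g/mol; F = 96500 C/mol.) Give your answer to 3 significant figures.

Q = 20.6 × 38520 = 7.935×10^5 C
n(e⁻) = 7.935×10^5 / 96500 = 8.223 mol
K⁺ + e⁻ → K, so theoretical m(K) = 8.223 × 39.10 = 321.5 g
Actual mass = 87.5% × 321.5 = 281 g

281 g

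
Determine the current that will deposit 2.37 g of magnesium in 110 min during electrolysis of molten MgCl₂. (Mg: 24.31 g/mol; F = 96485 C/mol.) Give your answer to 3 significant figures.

n(Mg) = 2.37 / 24.31 = 0.09749 mol
Mg²⁺ + 2e⁻ → Mg, so n(e⁻) = 2 × 0.09749 = 0.1950 mol
Q = 0.1950 × 96485 = 18810 C
I = Q / t = 18810 / 6600 s = 2.85 A

2.85 A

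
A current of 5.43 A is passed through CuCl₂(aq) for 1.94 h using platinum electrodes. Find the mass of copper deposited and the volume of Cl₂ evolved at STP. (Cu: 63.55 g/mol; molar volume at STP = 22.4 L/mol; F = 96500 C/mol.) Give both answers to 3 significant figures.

12.5 g Cu; 4.40 L Cl₂

Q = 5.43 × 6984 = 37920 C; n(e⁻) = 37920 / 96500 = 0.3930 mol
Cathode: Cu²⁺ + 2e⁻ → Cu → n(Cu) = 0.3930/2 = 0.1965 mol → 12.5 g
Anode: 2Cl⁻ → Cl₂ + 2e⁻ → n(Cl₂) = 0.3930/2 = 0.1965 mol → 4.40 L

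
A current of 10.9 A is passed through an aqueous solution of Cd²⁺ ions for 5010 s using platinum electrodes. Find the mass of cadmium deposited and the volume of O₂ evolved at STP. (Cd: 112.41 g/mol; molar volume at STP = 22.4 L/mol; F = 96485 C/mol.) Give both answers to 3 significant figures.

31.8 g Cd; 3.17 L O₂

Q = 10.9 × 5010 = 54610 C; n(e⁻) = 54610 / 96485 = 0.5660 mol
Cathode: Cd²⁺ + 2e⁻ → Cd → n(Cd) = 0.5660/2 = 0.2830 mol → 31.8 g
Anode: 2H₂O → O₂ + 4H⁺ + 4e⁻ → n(O₂) = 0.5660/4 = 0.1415 mol → 3.17 L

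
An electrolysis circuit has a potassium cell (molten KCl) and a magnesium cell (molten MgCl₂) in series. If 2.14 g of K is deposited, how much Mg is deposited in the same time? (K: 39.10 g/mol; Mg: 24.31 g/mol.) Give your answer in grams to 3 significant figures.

n(K) = 2.14 / 39.10 = 0.05473 mol
K⁺ + e⁻ → K, so n(e⁻) = 0.05473 mol
Same current for the same time ⇒ same n(e⁻) = 0.05473 mol in both cells.
Mg²⁺ + 2e⁻ → Mg, so n(Mg) = 0.05473 / 2 = 0.02737 mol
m(Mg) = 0.02737 × 24.31 = 0.665 g

0.665 g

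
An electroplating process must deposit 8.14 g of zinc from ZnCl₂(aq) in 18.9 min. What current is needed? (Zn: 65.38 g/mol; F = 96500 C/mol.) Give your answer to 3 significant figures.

21.2 A

n(Zn) = 8.14 / 65.38 = 0.1245 mol
Zn²⁺ + 2e⁻ → Zn, so n(e⁻) = 2 × 0.1245 = 0.2490 mol
Q = 0.2490 × 96500 = 24030 C
I = Q / t = 24030 / 1134 s = 21.2 A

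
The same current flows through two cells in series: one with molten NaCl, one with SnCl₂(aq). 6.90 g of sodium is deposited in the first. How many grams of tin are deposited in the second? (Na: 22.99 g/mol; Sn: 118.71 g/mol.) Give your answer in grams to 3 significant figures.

17.8 g

n(Na) = 6.90 / 22.99 = 0.3001 mol
Na⁺ + e⁻ → Na, so n(e⁻) = 0.3001 mol
In series, the same 0.3001 mol of electrons flows through the second cell.
Sn²⁺ + 2e⁻ → Sn, so n(Sn) = 0.3001 / 2 = 0.1501 mol
m(Sn) = 0.1501 × 118.71 = 17.8 g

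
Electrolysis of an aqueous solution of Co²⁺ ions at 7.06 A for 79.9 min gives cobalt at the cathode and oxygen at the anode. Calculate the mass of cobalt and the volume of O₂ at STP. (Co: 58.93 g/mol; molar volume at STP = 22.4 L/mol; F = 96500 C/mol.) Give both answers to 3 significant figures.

10.3 g Co; 1.96 L O₂

Q = 7.06 × 4794 = 33850 C; n(e⁻) = 33850 / 96500 = 0.3508 mol
Cathode: Co²⁺ + 2e⁻ → Co → n(Co) = 0.3508/2 = 0.1754 mol → 10.3 g
Anode: 2H₂O → O₂ + 4H⁺ + 4e⁻ → n(O₂) = 0.3508/4 = 0.08770 mol → 1.96 L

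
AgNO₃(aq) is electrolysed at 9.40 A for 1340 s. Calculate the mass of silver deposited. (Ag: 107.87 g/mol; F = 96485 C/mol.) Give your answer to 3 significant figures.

Charge passed = 9.40 × 1340 = 12600 C
n(e⁻) = Q/F = 12600/96485 = 0.1306 mol
Ag⁺ + e⁻ → Ag, so n(Ag) = 0.1306 mol
m = 0.1306 × 107.87 = 14.1 g

14.1 g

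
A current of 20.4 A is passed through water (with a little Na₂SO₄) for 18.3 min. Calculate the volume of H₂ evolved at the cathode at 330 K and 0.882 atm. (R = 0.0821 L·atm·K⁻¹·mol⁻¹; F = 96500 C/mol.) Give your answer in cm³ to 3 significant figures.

Charge passed = 20.4 × 1098 = 22400 C
Moles of electrons = 22400 / 96500 = 0.2321 mol
2H⁺ + 2e⁻ → H₂, so n(H₂) = 0.2321 / 2 = 0.1161 mol
V = nRT/P = 0.1161 × 0.0821 × 330 / 0.882 = 3.566 L
= 3570 cm³

3570 cm³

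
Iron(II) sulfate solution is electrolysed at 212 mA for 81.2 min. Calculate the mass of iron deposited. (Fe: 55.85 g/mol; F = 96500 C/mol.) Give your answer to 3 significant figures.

Q = It = 0.212 × 4872 = 1033 C
n(e⁻) = Q/F = 1033/96500 = 0.01070 mol
Fe²⁺ + 2e⁻ → Fe, so n(Fe) = 0.01070 / 2 = 0.005350 mol
m = 0.005350 × 55.85 = 0.299 g

0.299 g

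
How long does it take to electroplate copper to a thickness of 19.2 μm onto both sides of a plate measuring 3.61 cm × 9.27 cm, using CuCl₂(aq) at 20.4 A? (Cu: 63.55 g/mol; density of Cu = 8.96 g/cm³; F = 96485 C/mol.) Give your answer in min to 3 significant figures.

2.86 min

Plated area = 2 × 3.61 × 9.27 = 66.93 cm²
Volume = 66.93 × 19.2×10⁻⁴ cm = 0.1285 cm³
m(Cu) = 0.1285 × 8.96 = 1.151 g
n(Cu) = 1.151 / 63.55 = 0.01811 mol; n(e⁻) = 2 × 0.01811 = 0.03622 mol
Q = 0.03622 × 96485 = 3495 C
t = 3495 / 20.4 = 171.3 s = 2.86 min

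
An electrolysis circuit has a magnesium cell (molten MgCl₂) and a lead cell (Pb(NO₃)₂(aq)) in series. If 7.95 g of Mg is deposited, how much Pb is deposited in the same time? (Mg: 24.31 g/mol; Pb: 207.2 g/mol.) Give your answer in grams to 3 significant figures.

67.8 g

n(Mg) = 7.95 / 24.31 = 0.3270 mol
Mg²⁺ + 2e⁻ → Mg, so n(e⁻) = 2 × 0.3270 = 0.6540 mol
The cells are in series, so the same charge (and hence the same n(e⁻) = 0.6540 mol) passes through both.
Pb²⁺ + 2e⁻ → Pb, so n(Pb) = 0.6540 / 2 = 0.3270 mol
m(Pb) = 0.3270 × 207.2 = 67.8 g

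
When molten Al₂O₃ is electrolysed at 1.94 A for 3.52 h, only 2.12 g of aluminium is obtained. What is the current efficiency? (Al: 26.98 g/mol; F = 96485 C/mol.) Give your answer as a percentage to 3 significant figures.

Q = 1.94 × 12672 = 24580 C
n(e⁻) = 24580 / 96485 = 0.2548 mol
Al³⁺ + 3e⁻ → Al, so theoretical n(Al) = 0.08493 mol → 2.291 g
Efficiency = 2.12 / 2.291 = 0.9254 = 92.5%

92.5%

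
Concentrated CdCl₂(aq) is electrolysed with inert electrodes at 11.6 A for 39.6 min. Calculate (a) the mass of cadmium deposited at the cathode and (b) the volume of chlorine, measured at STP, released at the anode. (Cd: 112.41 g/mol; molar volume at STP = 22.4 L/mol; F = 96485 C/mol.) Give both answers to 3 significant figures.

Q = 11.6 × 2376 = 27560 C; n(e⁻) = 27560 / 96485 = 0.2856 mol
Cathode: Cd²⁺ + 2e⁻ → Cd → n(Cd) = 0.2856/2 = 0.1428 mol → 16.1 g
Anode: 2Cl⁻ → Cl₂ + 2e⁻ → n(Cl₂) = 0.2856/2 = 0.1428 mol → 3.20 L

16.1 g Cd; 3.20 L Cl₂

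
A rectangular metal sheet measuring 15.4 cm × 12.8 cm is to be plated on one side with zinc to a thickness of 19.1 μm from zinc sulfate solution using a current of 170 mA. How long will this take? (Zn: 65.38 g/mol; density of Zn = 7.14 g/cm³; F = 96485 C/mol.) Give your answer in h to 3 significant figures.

Plated area = 15.4 × 12.8 = 197.1 cm²
Volume = 197.1 × 19.1×10⁻⁴ cm = 0.3765 cm³
m(Zn) = 0.3765 × 7.14 = 2.688 g
n(Zn) = 2.688 / 65.38 = 0.04111 mol; n(e⁻) = 2 × 0.04111 = 0.08222 mol
Q = 0.08222 × 96485 = 7933 C
t = 7933 / 0.170 = 46660 s = 13.0 h

13.0 h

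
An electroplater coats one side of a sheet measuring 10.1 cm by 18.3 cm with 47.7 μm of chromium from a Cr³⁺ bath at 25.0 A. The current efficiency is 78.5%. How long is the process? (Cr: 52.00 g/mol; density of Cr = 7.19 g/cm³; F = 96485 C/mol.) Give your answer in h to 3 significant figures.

0.499 h

Plated area = 10.1 × 18.3 = 184.8 cm²
Volume = 184.8 × 47.7×10⁻⁴ cm = 0.8815 cm³
m(Cr) = 0.8815 × 7.19 = 6.338 g
n(Cr) = 6.338 / 52.00 = 0.1219 mol; n(e⁻) = 3 × 0.1219 = 0.3657 mol
Q = 0.3657 × 96485 / 0.785 = 44950 C
t = 44950 / 25.0 = 1798 s = 0.499 h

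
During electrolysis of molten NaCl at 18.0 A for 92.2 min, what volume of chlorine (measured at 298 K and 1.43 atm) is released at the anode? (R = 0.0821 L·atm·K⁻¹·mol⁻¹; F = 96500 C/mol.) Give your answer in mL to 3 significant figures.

Charge passed = 18.0 × 5532 = 99580 C
n(e⁻) = 99580 / 96500 = 1.032 mol
2Cl⁻ → Cl₂ + 2e⁻, so n(Cl₂) = 1.032 / 2 = 0.5160 mol
V = nRT/P = 0.5160 × 0.0821 × 298 / 1.43 = 8.828 L
= 8830 mL

8830 mL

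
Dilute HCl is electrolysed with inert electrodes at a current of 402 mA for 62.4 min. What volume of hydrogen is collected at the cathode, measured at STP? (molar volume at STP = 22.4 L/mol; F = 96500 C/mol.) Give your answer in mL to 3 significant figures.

175 mL

Q = It = 0.402 × 3744 = 1505 C
n(e⁻) = 1505 / 96500 = 0.01560 mol
2H⁺ + 2e⁻ → H₂, so n(H₂) = 0.01560 / 2 = 0.007800 mol
V = 0.007800 × 22.4 = 0.1747 L
= 175 mL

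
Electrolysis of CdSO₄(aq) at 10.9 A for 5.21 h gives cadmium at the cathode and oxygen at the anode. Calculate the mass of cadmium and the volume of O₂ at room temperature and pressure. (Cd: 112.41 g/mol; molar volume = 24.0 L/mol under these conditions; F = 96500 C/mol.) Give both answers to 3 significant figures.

Q = 10.9 × 18756 = 2.044×10^5 C; n(e⁻) = 2.044×10^5 / 96500 = 2.118 mol
Cathode: Cd²⁺ + 2e⁻ → Cd → n(Cd) = 2.118/2 = 1.059 mol → 119 g
Anode: 2H₂O → O₂ + 4H⁺ + 4e⁻ → n(O₂) = 2.118/4 = 0.5295 mol → 12.7 L

119 g Cd; 12.7 L O₂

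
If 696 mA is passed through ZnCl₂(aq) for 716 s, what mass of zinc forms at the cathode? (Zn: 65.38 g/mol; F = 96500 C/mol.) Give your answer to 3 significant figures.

0.169 g

Charge passed = 0.696 × 716 = 498.3 C
n(e⁻) = 498.3 / 96500 = 0.005164 mol
Zn²⁺ + 2e⁻ → Zn, so n(Zn) = 0.005164 / 2 = 0.002582 mol
m = 0.002582 × 65.38 = 0.169 g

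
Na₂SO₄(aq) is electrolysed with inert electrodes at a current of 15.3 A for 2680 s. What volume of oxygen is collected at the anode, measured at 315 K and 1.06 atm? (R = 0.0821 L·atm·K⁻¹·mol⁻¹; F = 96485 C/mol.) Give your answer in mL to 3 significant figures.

2590 mL

Q = It = 15.3 × 2680 = 41000 C
Moles of electrons = 41000 / 96485 = 0.4249 mol
2H₂O → O₂ + 4H⁺ + 4e⁻, so n(O₂) = 0.4249 / 4 = 0.1062 mol
V = nRT/P = 0.1062 × 0.0821 × 315 / 1.06 = 2.591 L
= 2590 mL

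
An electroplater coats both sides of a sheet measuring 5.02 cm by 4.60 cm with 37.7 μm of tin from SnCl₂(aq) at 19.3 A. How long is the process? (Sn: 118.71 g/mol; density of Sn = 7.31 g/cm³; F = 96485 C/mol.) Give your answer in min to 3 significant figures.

1.79 min

Plated area = 2 × 5.02 × 4.60 = 46.18 cm²
Volume = 46.18 × 37.7×10⁻⁴ cm = 0.1741 cm³
m(Sn) = 0.1741 × 7.31 = 1.273 g
n(Sn) = 1.273 / 118.71 = 0.01072 mol; n(e⁻) = 2 × 0.01072 = 0.02144 mol
Q = 0.02144 × 96485 = 2069 C
t = 2069 / 19.3 = 107.2 s = 1.79 min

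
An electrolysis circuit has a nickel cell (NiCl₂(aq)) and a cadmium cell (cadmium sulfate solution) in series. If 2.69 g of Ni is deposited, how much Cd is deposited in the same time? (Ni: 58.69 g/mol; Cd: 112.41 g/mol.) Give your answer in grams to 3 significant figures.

5.15 g

n(Ni) = 2.69 / 58.69 = 0.04583 mol
Ni²⁺ + 2e⁻ → Ni, so n(e⁻) = 2 × 0.04583 = 0.09166 mol
Since the cells are in series, n(e⁻) in the Cd cell is also 0.09166 mol.
Cd²⁺ + 2e⁻ → Cd, so n(Cd) = 0.09166 / 2 = 0.04583 mol
m(Cd) = 0.04583 × 112.41 = 5.15 g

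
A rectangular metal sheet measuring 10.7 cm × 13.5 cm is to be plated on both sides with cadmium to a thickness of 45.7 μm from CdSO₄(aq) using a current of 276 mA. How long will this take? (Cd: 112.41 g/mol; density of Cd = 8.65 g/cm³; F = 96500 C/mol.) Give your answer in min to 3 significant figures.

Plated area = 2 × 10.7 × 13.5 = 288.9 cm²
Volume = 288.9 × 45.7×10⁻⁴ cm = 1.320 cm³
m(Cd) = 1.320 × 8.65 = 11.42 g
n(Cd) = 11.42 / 112.41 = 0.1016 mol; n(e⁻) = 2 × 0.1016 = 0.2032 mol
Q = 0.2032 × 96500 = 19610 C
t = 19610 / 0.276 = 71050 s = 1180 min

1180 min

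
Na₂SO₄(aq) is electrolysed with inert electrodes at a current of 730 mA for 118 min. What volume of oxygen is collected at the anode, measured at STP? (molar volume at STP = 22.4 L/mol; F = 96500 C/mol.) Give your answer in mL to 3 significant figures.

300 mL

Charge passed = 0.730 × 7080 = 5168 C
n(e⁻) = Q/F = 5168/96500 = 0.05355 mol
2H₂O → O₂ + 4H⁺ + 4e⁻, so n(O₂) = 0.05355 / 4 = 0.01339 mol
V = 0.01339 × 22.4 = 0.2999 L
= 300 mL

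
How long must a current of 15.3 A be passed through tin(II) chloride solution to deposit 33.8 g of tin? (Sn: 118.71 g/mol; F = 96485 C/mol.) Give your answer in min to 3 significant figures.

59.9 min

n(Sn) = 33.8 / 118.71 = 0.2847 mol
Sn²⁺ + 2e⁻ → Sn, so n(e⁻) = 2 × 0.2847 = 0.5694 mol
Q = 0.5694 × 96485 = 54940 C
t = Q / I = 54940 / 15.3 = 3591 s = 59.9 min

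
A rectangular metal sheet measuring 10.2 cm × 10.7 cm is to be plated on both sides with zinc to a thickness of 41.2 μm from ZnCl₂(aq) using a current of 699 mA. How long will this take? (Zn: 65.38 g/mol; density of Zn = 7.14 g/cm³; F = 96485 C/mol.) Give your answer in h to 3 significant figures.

7.53 h

Plated area = 2 × 10.2 × 10.7 = 218.3 cm²
Volume = 218.3 × 41.2×10⁻⁴ cm = 0.8994 cm³
m(Zn) = 0.8994 × 7.14 = 6.422 g
n(Zn) = 6.422 / 65.38 = 0.09823 mol; n(e⁻) = 2 × 0.09823 = 0.1965 mol
Q = 0.1965 × 96485 = 18960 C
t = 18960 / 0.699 = 27120 s = 7.53 h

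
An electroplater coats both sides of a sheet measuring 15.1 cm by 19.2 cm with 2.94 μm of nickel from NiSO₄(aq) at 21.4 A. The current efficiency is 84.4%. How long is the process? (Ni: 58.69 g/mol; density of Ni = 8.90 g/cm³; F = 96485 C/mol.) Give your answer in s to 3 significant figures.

Plated area = 2 × 15.1 × 19.2 = 579.8 cm²
Volume = 579.8 × 2.94×10⁻⁴ cm = 0.1705 cm³
m(Ni) = 0.1705 × 8.90 = 1.517 g
n(Ni) = 1.517 / 58.69 = 0.02585 mol; n(e⁻) = 2 × 0.02585 = 0.05170 mol
Q = 0.05170 × 96485 / 0.844 = 5910 C
t = 5910 / 21.4 = 276.2 s

276 s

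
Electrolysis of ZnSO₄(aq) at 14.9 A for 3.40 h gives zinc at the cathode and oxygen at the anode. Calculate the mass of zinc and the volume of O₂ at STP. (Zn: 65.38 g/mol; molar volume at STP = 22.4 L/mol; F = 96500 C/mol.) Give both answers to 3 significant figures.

61.8 g Zn; 10.6 L O₂

Q = 14.9 × 12240 = 1.824×10^5 C; n(e⁻) = 1.824×10^5 / 96500 = 1.890 mol
Cathode: Zn²⁺ + 2e⁻ → Zn → n(Zn) = 1.890/2 = 0.9450 mol → 61.8 g
Anode: 2H₂O → O₂ + 4H⁺ + 4e⁻ → n(O₂) = 1.890/4 = 0.4725 mol → 10.6 L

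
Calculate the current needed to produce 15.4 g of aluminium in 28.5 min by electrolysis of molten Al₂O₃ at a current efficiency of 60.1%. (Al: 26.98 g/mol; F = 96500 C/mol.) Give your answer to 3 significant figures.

161 A

n(Al) = 15.4 / 26.98 = 0.5708 mol
Al³⁺ + 3e⁻ → Al, so n(e⁻) = 3 × 0.5708 = 1.712 mol
Q = 1.712 × 96500 / 0.601 = 2.749×10^5 C
I = Q / t = 2.749×10^5 / 1710 s = 161 A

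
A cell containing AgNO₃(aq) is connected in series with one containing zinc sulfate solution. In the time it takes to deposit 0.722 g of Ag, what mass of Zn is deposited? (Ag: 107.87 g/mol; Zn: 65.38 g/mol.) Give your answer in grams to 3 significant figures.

0.219 g

n(Ag) = 0.722 / 107.87 = 0.006693 mol
Ag⁺ + e⁻ → Ag, so n(e⁻) = 0.006693 mol
The cells are in series, so the same charge (and hence the same n(e⁻) = 0.006693 mol) passes through both.
Zn²⁺ + 2e⁻ → Zn, so n(Zn) = 0.006693 / 2 = 0.003347 mol
m(Zn) = 0.003347 × 65.38 = 0.219 g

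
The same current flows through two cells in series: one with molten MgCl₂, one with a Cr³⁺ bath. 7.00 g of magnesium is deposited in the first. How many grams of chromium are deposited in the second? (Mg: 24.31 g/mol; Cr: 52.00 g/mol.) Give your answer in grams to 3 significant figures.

n(Mg) = 7.00 / 24.31 = 0.2879 mol
Mg²⁺ + 2e⁻ → Mg, so n(e⁻) = 2 × 0.2879 = 0.5758 mol
In series, the same 0.5758 mol of electrons flows through the second cell.
Cr³⁺ + 3e⁻ → Cr, so n(Cr) = 0.5758 / 3 = 0.1919 mol
m(Cr) = 0.1919 × 52.00 = 9.98 g

9.98 g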